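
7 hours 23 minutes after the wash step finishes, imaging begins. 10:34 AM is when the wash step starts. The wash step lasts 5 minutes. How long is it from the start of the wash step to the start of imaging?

7 hours 28 minutes

The wash step ends at 10:34 AM + 5 min = 10:39 AM.
Imaging starts at 10:39 AM + 443 min = 6:02 PM.
From 10:34 AM to 6:02 PM is 7 hours 28 minutes.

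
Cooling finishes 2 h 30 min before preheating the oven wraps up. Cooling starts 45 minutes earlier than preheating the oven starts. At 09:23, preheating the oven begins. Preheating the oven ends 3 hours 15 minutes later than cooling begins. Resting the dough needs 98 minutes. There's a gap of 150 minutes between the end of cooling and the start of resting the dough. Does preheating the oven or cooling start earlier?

Cooling starts at 09:23 − 45 min = 08:38.
Preheating the oven starts at 09:23 and cooling starts at 08:38, so cooling is first.

cooling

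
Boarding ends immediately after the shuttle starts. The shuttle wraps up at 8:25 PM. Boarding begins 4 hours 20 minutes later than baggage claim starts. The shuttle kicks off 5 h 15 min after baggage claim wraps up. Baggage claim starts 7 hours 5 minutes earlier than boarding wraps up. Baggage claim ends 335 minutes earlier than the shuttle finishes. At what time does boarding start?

5:20 PM

Baggage claim ends at 8:25 PM − 335 min = 2:50 PM.
The shuttle starts at 2:50 PM + 315 min = 8:05 PM.
So boarding ends at 8:05 PM.
Baggage claim starts at 8:05 PM − 425 min = 1:00 PM.
Boarding starts at 1:00 PM + 260 min = 5:20 PM.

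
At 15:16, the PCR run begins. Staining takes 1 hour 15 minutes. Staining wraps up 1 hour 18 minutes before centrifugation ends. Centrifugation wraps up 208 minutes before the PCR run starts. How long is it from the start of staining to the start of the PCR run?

Centrifugation ends at 15:16 − 208 min = 11:48.
Staining ends at 11:48 − 78 min = 10:30.
Staining starts at 10:30 − 75 min = 09:15.
From 09:15 to 15:16 is 361 minutes.

361 minutes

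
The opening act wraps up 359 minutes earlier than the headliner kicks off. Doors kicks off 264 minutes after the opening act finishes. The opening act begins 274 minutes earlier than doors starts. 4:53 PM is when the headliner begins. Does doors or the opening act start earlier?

The opening act ends at 4:53 PM − 359 min = 10:54 AM.
Doors starts at 10:54 AM + 264 min = 3:18 PM.
The opening act starts at 3:18 PM − 274 min = 10:44 AM.
Doors starts at 3:18 PM and the opening act starts at 10:44 AM, so the opening act is first.

the opening act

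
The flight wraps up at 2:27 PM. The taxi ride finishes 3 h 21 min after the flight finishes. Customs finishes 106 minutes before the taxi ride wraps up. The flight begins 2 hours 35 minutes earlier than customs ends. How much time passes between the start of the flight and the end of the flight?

The taxi ride ends at 2:27 PM + 201 min = 5:48 PM.
Customs ends at 5:48 PM − 106 min = 4:02 PM.
The flight starts at 4:02 PM − 155 min = 1:27 PM.
From 1:27 PM to 2:27 PM is 60 minutes.

60 minutes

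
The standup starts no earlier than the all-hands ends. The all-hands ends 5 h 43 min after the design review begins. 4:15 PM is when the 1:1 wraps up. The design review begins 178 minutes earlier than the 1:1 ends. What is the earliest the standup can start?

7:00 PM

The design review starts at 4:15 PM − 178 min = 1:17 PM.
The all-hands ends at 1:17 PM + 343 min = 7:00 PM.
The standup is bounded by the all-hands, so the earliest it can start is 7:00 PM.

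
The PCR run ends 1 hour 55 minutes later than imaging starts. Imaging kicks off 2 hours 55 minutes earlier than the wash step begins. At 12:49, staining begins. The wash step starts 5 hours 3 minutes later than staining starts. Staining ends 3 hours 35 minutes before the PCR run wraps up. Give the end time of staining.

13:17

The wash step starts at 12:49 + 303 min = 17:52.
Imaging starts at 17:52 − 175 min = 14:57.
The PCR run ends at 14:57 + 115 min = 16:52.
Staining ends at 16:52 − 215 min = 13:17.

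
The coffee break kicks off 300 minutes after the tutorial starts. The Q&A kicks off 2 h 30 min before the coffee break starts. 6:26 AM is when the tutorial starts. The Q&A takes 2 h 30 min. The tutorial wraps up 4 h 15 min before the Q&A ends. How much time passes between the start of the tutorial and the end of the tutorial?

45 minutes

The coffee break starts at 6:26 AM + 300 min = 11:26 AM.
The Q&A starts at 11:26 AM − 150 min = 8:56 AM.
The Q&A ends at 8:56 AM + 150 min = 11:26 AM.
The tutorial ends at 11:26 AM − 255 min = 7:11 AM.
From 6:26 AM to 7:11 AM is 45 minutes.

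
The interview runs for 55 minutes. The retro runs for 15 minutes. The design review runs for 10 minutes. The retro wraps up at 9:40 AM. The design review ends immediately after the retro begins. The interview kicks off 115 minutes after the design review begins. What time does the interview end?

The retro starts at 9:40 AM − 15 min = 9:25 AM.
So the design review ends at 9:25 AM.
The design review starts at 9:25 AM − 10 min = 9:15 AM.
The interview starts at 9:15 AM + 115 min = 11:10 AM.
The interview ends at 11:10 AM + 55 min = 12:05 PM.

12:05 PM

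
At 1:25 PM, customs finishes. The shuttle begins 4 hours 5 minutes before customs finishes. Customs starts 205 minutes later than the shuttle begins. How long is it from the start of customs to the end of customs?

40 minutes

The shuttle starts at 1:25 PM − 245 min = 9:20 AM.
Customs starts at 9:20 AM + 205 min = 12:45 PM.
From 12:45 PM to 1:25 PM is 40 minutes.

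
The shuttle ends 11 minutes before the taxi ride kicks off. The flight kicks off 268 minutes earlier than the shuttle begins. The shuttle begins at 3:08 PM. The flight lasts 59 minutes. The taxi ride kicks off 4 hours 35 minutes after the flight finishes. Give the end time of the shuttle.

The flight starts at 3:08 PM − 268 min = 10:40 AM.
The flight ends at 10:40 AM + 59 min = 11:39 AM.
The taxi ride starts at 11:39 AM + 275 min = 4:14 PM.
The shuttle ends at 4:14 PM − 11 min = 4:03 PM.

4:03 PM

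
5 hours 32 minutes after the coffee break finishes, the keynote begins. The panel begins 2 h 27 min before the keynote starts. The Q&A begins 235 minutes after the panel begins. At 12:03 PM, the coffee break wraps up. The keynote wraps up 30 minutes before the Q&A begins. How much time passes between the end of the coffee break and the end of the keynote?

The keynote starts at 12:03 PM + 332 min = 5:35 PM.
The panel starts at 5:35 PM − 147 min = 3:08 PM.
The Q&A starts at 3:08 PM + 235 min = 7:03 PM.
The keynote ends at 7:03 PM − 30 min = 6:33 PM.
From 12:03 PM to 6:33 PM is 390 minutes.

390 minutes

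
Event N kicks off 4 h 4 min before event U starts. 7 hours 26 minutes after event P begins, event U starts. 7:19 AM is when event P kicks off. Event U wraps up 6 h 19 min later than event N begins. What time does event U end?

5:00 PM

Event U starts at 7:19 AM + 446 min = 2:45 PM.
Event N starts at 2:45 PM − 244 min = 10:41 AM.
Event U ends at 10:41 AM + 379 min = 5:00 PM.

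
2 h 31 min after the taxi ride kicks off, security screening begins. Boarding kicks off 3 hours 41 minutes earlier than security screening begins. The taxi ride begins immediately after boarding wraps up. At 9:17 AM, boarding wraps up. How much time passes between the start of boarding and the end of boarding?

The taxi ride starts at 9:17 AM.
Security screening starts at 9:17 AM + 151 min = 11:48 AM.
Boarding starts at 11:48 AM − 221 min = 8:07 AM.
From 8:07 AM to 9:17 AM is 1 h 10 min.

1 h 10 min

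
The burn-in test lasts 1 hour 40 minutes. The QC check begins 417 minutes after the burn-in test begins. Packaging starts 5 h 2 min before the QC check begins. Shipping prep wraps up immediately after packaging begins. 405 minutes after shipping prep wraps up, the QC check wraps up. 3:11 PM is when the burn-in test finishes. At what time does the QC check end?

10:11 PM

The burn-in test starts at 3:11 PM − 100 min = 1:31 PM.
The QC check starts at 1:31 PM + 417 min = 8:28 PM.
Packaging starts at 8:28 PM − 302 min = 3:26 PM.
So shipping prep ends at 3:26 PM.
The QC check ends at 3:26 PM + 405 min = 10:11 PM.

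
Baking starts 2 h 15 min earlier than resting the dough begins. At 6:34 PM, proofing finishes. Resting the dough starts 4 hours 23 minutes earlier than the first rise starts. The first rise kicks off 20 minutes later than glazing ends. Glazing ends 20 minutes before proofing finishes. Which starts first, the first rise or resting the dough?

Glazing ends at 6:34 PM − 20 min = 6:14 PM.
The first rise starts at 6:14 PM + 20 min = 6:34 PM.
Resting the dough starts at 6:34 PM − 263 min = 2:11 PM.
The first rise starts at 6:34 PM and resting the dough starts at 2:11 PM, so resting the dough is first.

resting the dough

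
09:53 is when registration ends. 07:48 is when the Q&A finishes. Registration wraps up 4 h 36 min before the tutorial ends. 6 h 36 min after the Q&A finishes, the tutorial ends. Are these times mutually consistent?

No

The tutorial ends at 07:48 + 396 min = 14:24.
Registration ends at 14:24 − 276 min = 09:48.
But registration is also said to end at 09:53 — a 5-minute conflict.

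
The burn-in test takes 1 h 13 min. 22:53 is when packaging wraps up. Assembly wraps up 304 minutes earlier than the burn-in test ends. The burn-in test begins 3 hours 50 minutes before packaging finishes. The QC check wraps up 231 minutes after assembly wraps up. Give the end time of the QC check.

19:03

The burn-in test starts at 22:53 − 230 min = 19:03.
The burn-in test ends at 19:03 + 73 min = 20:16.
Assembly ends at 20:16 − 304 min = 15:12.
The QC check ends at 15:12 + 231 min = 19:03.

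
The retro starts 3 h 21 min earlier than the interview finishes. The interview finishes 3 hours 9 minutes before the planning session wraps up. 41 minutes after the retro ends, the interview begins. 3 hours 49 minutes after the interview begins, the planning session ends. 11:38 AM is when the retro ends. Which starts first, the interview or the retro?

The interview starts at 11:38 AM + 41 min = 12:19 PM.
The planning session ends at 12:19 PM + 229 min = 4:08 PM.
The interview ends at 4:08 PM − 189 min = 12:59 PM.
The retro starts at 12:59 PM − 201 min = 9:38 AM.
The interview starts at 12:19 PM and the retro starts at 9:38 AM, so the retro is first.

the retro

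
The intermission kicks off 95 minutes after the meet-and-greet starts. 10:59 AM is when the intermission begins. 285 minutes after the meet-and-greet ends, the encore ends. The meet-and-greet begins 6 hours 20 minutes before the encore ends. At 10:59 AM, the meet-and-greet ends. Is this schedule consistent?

Yes

The encore ends at 10:59 AM + 285 min = 3:44 PM.
The meet-and-greet starts at 3:44 PM − 380 min = 9:24 AM.
The intermission starts at 9:24 AM + 95 min = 10:59 AM.
That matches the stated 10:59 AM, so the schedule is consistent.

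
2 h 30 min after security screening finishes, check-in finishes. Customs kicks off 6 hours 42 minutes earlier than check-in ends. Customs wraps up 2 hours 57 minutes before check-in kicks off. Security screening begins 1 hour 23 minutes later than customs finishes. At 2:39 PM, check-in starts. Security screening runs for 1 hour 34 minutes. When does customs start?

10:27 AM

Customs ends at 2:39 PM − 177 min = 11:42 AM.
Security screening starts at 11:42 AM + 83 min = 1:05 PM.
Security screening ends at 1:05 PM + 94 min = 2:39 PM.
Check-in ends at 2:39 PM + 150 min = 5:09 PM.
Customs starts at 5:09 PM − 402 min = 10:27 AM.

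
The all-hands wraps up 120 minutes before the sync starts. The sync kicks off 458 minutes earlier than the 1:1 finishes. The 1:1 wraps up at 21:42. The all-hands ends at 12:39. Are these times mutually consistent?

No

The sync starts at 21:42 − 458 min = 14:04.
The all-hands ends at 14:04 − 120 min = 12:04.
But the all-hands is also said to end at 12:39 — a 35-minute conflict.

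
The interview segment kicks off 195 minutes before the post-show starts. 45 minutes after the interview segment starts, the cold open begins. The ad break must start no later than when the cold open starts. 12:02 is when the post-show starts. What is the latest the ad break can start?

The interview segment starts at 12:02 − 195 min = 08:47.
The cold open starts at 08:47 + 45 min = 09:32.
The ad break is bounded by the cold open, so the latest it can start is 09:32.

09:32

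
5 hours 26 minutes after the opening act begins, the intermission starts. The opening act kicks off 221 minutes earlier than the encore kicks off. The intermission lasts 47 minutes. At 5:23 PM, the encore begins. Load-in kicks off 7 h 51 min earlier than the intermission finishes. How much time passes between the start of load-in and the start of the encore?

The opening act starts at 5:23 PM − 221 min = 1:42 PM.
The intermission starts at 1:42 PM + 326 min = 7:08 PM.
The intermission ends at 7:08 PM + 47 min = 7:55 PM.
Load-in starts at 7:55 PM − 471 min = 12:04 PM.
From 12:04 PM to 5:23 PM is 5 h 19 min.

5 h 19 min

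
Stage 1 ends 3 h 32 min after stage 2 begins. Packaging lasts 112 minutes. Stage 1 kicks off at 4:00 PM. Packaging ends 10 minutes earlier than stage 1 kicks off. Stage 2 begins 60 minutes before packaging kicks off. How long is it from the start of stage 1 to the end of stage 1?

Packaging ends at 4:00 PM − 10 min = 3:50 PM.
Packaging starts at 3:50 PM − 112 min = 1:58 PM.
Stage 2 starts at 1:58 PM − 60 min = 12:58 PM.
Stage 1 ends at 12:58 PM + 212 min = 4:30 PM.
From 4:00 PM to 4:30 PM is 0.5 hours.

0.5 hours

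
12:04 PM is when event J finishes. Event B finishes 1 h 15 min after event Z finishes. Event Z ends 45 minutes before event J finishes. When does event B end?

Event Z ends at 12:04 PM − 45 min = 11:19 AM.
Event B ends at 11:19 AM + 75 min = 12:34 PM.

12:34 PM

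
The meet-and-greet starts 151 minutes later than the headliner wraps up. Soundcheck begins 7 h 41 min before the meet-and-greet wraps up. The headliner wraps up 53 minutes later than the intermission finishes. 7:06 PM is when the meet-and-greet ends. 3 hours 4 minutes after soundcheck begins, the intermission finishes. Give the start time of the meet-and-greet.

5:53 PM

Soundcheck starts at 7:06 PM − 461 min = 11:25 AM.
The intermission ends at 11:25 AM + 184 min = 2:29 PM.
The headliner ends at 2:29 PM + 53 min = 3:22 PM.
The meet-and-greet starts at 3:22 PM + 151 min = 5:53 PM.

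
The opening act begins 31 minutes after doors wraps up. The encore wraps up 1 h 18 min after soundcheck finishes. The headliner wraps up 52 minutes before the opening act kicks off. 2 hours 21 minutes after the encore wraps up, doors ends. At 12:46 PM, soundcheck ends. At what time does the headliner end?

4:04 PM

The encore ends at 12:46 PM + 78 min = 2:04 PM.
Doors ends at 2:04 PM + 141 min = 4:25 PM.
The opening act starts at 4:25 PM + 31 min = 4:56 PM.
The headliner ends at 4:56 PM − 52 min = 4:04 PM.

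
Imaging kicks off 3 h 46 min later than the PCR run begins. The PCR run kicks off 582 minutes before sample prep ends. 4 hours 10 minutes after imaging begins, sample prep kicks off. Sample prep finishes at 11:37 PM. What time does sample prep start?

The PCR run starts at 11:37 PM − 582 min = 1:55 PM.
Imaging starts at 1:55 PM + 226 min = 5:41 PM.
Sample prep starts at 5:41 PM + 250 min = 9:51 PM.

9:51 PM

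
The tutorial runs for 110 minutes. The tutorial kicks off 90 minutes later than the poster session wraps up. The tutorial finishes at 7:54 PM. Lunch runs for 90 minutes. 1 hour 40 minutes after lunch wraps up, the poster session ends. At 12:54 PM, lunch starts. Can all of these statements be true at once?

Lunch ends at 12:54 PM + 90 min = 2:24 PM.
The poster session ends at 2:24 PM + 100 min = 4:04 PM.
The tutorial starts at 4:04 PM + 90 min = 5:34 PM.
The tutorial ends at 5:34 PM + 110 min = 7:24 PM.
But the tutorial is also said to end at 7:54 PM — a 30-minute conflict.

No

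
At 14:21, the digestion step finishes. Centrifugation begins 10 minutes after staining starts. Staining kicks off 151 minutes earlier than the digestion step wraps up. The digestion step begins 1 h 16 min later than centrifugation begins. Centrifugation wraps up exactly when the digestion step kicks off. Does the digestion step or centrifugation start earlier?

centrifugation

Staining starts at 14:21 − 151 min = 11:50.
Centrifugation starts at 11:50 + 10 min = 12:00.
The digestion step starts at 12:00 + 76 min = 13:16.
The digestion step starts at 13:16 and centrifugation starts at 12:00, so centrifugation is first.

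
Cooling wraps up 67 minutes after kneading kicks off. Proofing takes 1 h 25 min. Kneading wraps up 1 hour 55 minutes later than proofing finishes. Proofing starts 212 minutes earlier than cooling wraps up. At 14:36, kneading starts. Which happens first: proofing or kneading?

Cooling ends at 14:36 + 67 min = 15:43.
Proofing starts at 15:43 − 212 min = 12:11.
Proofing starts at 12:11 and kneading starts at 14:36, so proofing is first.

proofing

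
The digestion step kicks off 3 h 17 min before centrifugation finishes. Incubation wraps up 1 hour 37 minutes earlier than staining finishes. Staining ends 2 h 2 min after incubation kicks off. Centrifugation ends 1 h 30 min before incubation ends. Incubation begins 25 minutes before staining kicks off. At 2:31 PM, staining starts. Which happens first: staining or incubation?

Incubation starts at 2:31 PM − 25 min = 2:06 PM.
Staining starts at 2:31 PM and incubation starts at 2:06 PM, so incubation is first.

incubation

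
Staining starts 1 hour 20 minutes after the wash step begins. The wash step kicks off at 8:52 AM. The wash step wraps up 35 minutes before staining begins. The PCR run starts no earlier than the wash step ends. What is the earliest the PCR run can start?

Staining starts at 8:52 AM + 80 min = 10:12 AM.
The wash step ends at 10:12 AM − 35 min = 9:37 AM.
The PCR run is bounded by the wash step, so the earliest it can start is 9:37 AM.

9:37 AM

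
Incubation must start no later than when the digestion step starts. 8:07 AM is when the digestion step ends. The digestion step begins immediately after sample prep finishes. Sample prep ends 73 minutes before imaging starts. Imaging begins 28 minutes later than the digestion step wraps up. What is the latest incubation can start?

7:22 AM

Imaging starts at 8:07 AM + 28 min = 8:35 AM.
Sample prep ends at 8:35 AM − 73 min = 7:22 AM.
So the digestion step starts at 7:22 AM.
Incubation is bounded by the digestion step, so the latest it can start is 7:22 AM.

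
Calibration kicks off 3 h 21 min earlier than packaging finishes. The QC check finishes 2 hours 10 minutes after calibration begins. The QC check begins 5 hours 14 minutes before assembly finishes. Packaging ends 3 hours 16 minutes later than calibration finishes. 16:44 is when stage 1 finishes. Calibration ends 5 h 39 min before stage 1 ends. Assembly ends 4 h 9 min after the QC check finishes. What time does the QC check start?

Calibration ends at 16:44 − 339 min = 11:05.
Packaging ends at 11:05 + 196 min = 14:21.
Calibration starts at 14:21 − 201 min = 11:00.
The QC check ends at 11:00 + 130 min = 13:10.
Assembly ends at 13:10 + 249 min = 17:19.
The QC check starts at 17:19 − 314 min = 12:05.

12:05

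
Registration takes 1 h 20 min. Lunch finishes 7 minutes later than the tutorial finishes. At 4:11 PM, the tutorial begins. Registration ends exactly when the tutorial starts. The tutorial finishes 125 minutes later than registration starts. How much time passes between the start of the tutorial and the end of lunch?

Registration ends at 4:11 PM.
Registration starts at 4:11 PM − 80 min = 2:51 PM.
The tutorial ends at 2:51 PM + 125 min = 4:56 PM.
Lunch ends at 4:56 PM + 7 min = 5:03 PM.
From 4:11 PM to 5:03 PM is 52 minutes.

52 minutes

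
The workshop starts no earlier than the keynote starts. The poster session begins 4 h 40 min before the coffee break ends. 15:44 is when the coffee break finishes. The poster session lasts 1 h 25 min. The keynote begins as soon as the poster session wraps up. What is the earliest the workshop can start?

The poster session starts at 15:44 − 280 min = 11:04.
The poster session ends at 11:04 + 85 min = 12:29.
So the keynote starts at 12:29.
The workshop is bounded by the keynote, so the earliest it can start is 12:29.

12:29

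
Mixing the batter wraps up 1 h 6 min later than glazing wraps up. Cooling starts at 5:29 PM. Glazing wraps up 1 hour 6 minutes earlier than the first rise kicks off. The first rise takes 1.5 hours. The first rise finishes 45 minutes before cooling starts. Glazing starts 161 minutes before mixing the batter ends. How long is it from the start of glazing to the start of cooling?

The first rise ends at 5:29 PM − 45 min = 4:44 PM.
The first rise starts at 4:44 PM − 90 min = 3:14 PM.
Glazing ends at 3:14 PM − 66 min = 2:08 PM.
Mixing the batter ends at 2:08 PM + 66 min = 3:14 PM.
Glazing starts at 3:14 PM − 161 min = 12:33 PM.
From 12:33 PM to 5:29 PM is 296 minutes.

296 minutes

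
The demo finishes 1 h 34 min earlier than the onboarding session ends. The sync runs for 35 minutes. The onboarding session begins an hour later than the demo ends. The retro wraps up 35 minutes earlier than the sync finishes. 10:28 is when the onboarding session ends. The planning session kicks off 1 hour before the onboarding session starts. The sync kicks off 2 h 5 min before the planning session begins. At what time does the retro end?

The demo ends at 10:28 − 94 min = 08:54.
The onboarding session starts at 08:54 + 60 min = 09:54.
The planning session starts at 09:54 − 60 min = 08:54.
The sync starts at 08:54 − 125 min = 06:49.
The sync ends at 06:49 + 35 min = 07:24.
The retro ends at 07:24 − 35 min = 06:49.

06:49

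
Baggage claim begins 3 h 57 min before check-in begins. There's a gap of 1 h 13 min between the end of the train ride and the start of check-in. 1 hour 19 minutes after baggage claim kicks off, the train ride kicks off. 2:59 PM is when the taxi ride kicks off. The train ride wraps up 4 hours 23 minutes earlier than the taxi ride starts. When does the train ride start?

9:11 AM

The train ride ends at 2:59 PM − 263 min = 10:36 AM.
Check-in starts at 10:36 AM + 73 min = 11:49 AM.
Baggage claim starts at 11:49 AM − 237 min = 7:52 AM.
The train ride starts at 7:52 AM + 79 min = 9:11 AM.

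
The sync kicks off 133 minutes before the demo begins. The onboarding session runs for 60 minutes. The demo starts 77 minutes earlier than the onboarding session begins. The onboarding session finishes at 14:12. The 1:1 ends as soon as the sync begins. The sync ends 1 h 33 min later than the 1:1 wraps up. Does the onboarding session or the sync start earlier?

the sync

The onboarding session starts at 14:12 − 60 min = 13:12.
The demo starts at 13:12 − 77 min = 11:55.
The sync starts at 11:55 − 133 min = 09:42.
The onboarding session starts at 13:12 and the sync starts at 09:42, so the sync is first.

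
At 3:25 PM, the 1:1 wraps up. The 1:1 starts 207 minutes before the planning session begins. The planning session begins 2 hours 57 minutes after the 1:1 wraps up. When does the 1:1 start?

2:55 PM

The planning session starts at 3:25 PM + 177 min = 6:22 PM.
The 1:1 starts at 6:22 PM − 207 min = 2:55 PM.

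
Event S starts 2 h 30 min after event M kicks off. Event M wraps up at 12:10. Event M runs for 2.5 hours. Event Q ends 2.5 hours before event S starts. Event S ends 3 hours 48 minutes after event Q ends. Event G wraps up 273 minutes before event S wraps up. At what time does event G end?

08:55

Event M starts at 12:10 − 150 min = 09:40.
Event S starts at 09:40 + 150 min = 12:10.
Event Q ends at 12:10 − 150 min = 09:40.
Event S ends at 09:40 + 228 min = 13:28.
Event G ends at 13:28 − 273 min = 08:55.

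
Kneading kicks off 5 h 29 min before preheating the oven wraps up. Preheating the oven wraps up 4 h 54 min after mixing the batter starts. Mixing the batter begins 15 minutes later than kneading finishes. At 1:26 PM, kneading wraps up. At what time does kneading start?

1:06 PM

Mixing the batter starts at 1:26 PM + 15 min = 1:41 PM.
Preheating the oven ends at 1:41 PM + 294 min = 6:35 PM.
Kneading starts at 6:35 PM − 329 min = 1:06 PM.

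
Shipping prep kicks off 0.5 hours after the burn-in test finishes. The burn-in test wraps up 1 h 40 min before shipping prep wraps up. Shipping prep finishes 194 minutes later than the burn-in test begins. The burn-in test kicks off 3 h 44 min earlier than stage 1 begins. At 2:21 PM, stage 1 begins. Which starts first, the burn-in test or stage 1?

The burn-in test starts at 2:21 PM − 224 min = 10:37 AM.
The burn-in test starts at 10:37 AM and stage 1 starts at 2:21 PM, so the burn-in test is first.

the burn-in test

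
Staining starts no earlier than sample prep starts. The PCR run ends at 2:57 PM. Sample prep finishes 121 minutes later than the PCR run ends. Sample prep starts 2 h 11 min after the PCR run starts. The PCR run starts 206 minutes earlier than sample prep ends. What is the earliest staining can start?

3:43 PM

Sample prep ends at 2:57 PM + 121 min = 4:58 PM.
The PCR run starts at 4:58 PM − 206 min = 1:32 PM.
Sample prep starts at 1:32 PM + 131 min = 3:43 PM.
Staining is bounded by sample prep, so the earliest it can start is 3:43 PM.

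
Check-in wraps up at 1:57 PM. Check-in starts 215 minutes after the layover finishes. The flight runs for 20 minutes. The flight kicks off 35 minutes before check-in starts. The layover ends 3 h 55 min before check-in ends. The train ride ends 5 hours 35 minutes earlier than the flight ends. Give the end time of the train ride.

The layover ends at 1:57 PM − 235 min = 10:02 AM.
Check-in starts at 10:02 AM + 215 min = 1:37 PM.
The flight starts at 1:37 PM − 35 min = 1:02 PM.
The flight ends at 1:02 PM + 20 min = 1:22 PM.
The train ride ends at 1:22 PM − 335 min = 7:47 AM.

7:47 AM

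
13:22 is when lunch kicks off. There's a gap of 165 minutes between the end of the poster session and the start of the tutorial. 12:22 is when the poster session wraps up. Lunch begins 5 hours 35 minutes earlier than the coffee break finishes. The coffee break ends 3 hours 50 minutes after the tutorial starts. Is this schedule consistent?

Yes

The tutorial starts at 12:22 + 165 min = 15:07.
The coffee break ends at 15:07 + 230 min = 18:57.
Lunch starts at 18:57 − 335 min = 13:22.
That matches the stated 13:22, so the schedule is consistent.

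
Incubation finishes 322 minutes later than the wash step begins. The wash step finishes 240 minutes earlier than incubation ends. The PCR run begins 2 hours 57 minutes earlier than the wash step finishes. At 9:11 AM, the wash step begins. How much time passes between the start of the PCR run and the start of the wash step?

1 hour 35 minutes

Incubation ends at 9:11 AM + 322 min = 2:33 PM.
The wash step ends at 2:33 PM − 240 min = 10:33 AM.
The PCR run starts at 10:33 AM − 177 min = 7:36 AM.
From 7:36 AM to 9:11 AM is 1 hour 35 minutes.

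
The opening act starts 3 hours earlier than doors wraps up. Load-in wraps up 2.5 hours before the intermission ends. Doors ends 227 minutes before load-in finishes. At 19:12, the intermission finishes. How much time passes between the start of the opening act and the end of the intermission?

9 hours 17 minutes

Load-in ends at 19:12 − 150 min = 16:42.
Doors ends at 16:42 − 227 min = 12:55.
The opening act starts at 12:55 − 180 min = 09:55.
From 09:55 to 19:12 is 9 hours 17 minutes.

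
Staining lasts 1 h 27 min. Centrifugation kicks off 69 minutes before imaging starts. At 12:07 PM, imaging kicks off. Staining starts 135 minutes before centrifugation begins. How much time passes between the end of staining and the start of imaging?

Centrifugation starts at 12:07 PM − 69 min = 10:58 AM.
Staining starts at 10:58 AM − 135 min = 8:43 AM.
Staining ends at 8:43 AM + 87 min = 10:10 AM.
From 10:10 AM to 12:07 PM is 1 hour 57 minutes.

1 hour 57 minutes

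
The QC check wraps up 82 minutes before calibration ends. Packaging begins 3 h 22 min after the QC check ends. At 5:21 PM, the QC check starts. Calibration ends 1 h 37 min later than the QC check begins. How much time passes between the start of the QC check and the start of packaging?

Calibration ends at 5:21 PM + 97 min = 6:58 PM.
The QC check ends at 6:58 PM − 82 min = 5:36 PM.
Packaging starts at 5:36 PM + 202 min = 8:58 PM.
From 5:21 PM to 8:58 PM is 3 h 37 min.

3 h 37 min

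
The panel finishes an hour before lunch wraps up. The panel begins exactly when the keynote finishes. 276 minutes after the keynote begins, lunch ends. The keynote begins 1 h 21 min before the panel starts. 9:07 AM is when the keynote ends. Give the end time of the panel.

The panel starts at 9:07 AM.
The keynote starts at 9:07 AM − 81 min = 7:46 AM.
Lunch ends at 7:46 AM + 276 min = 12:22 PM.
The panel ends at 12:22 PM − 60 min = 11:22 AM.

11:22 AM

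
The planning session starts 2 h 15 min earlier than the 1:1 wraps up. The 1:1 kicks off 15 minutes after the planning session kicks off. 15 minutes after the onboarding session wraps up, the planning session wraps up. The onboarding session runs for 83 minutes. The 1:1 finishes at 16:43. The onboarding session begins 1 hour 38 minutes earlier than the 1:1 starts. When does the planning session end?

The planning session starts at 16:43 − 135 min = 14:28.
The 1:1 starts at 14:28 + 15 min = 14:43.
The onboarding session starts at 14:43 − 98 min = 13:05.
The onboarding session ends at 13:05 + 83 min = 14:28.
The planning session ends at 14:28 + 15 min = 14:43.

14:43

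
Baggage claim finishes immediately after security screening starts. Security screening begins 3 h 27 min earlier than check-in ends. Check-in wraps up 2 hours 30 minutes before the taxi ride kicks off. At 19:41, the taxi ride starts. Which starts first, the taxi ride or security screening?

security screening

Check-in ends at 19:41 − 150 min = 17:11.
Security screening starts at 17:11 − 207 min = 13:44.
The taxi ride starts at 19:41 and security screening starts at 13:44, so security screening is first.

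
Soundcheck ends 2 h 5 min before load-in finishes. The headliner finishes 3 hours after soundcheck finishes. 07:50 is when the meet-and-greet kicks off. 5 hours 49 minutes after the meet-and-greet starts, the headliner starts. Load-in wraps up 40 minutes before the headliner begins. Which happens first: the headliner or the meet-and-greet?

the meet-and-greet

The headliner starts at 07:50 + 349 min = 13:39.
The headliner starts at 13:39 and the meet-and-greet starts at 07:50, so the meet-and-greet is first.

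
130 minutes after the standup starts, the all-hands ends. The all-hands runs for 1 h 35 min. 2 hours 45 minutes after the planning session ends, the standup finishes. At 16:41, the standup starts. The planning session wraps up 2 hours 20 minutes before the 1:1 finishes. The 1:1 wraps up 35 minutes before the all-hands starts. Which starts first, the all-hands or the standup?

the standup

The all-hands ends at 16:41 + 130 min = 18:51.
The all-hands starts at 18:51 − 95 min = 17:16.
The all-hands starts at 17:16 and the standup starts at 16:41, so the standup is first.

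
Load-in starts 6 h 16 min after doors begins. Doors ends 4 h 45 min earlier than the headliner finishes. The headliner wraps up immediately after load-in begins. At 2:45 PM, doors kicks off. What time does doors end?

Load-in starts at 2:45 PM + 376 min = 9:01 PM.
So the headliner ends at 9:01 PM.
Doors ends at 9:01 PM − 285 min = 4:16 PM.

4:16 PM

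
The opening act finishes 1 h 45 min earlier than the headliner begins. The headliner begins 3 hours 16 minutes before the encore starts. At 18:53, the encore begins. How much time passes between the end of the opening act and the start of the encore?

5 hours 1 minute

The headliner starts at 18:53 − 196 min = 15:37.
The opening act ends at 15:37 − 105 min = 13:52.
From 13:52 to 18:53 is 5 hours 1 minute.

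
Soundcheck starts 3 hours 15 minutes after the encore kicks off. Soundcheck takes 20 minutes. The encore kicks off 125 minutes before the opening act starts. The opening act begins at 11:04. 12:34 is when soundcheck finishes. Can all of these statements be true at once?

Yes

The encore starts at 11:04 − 125 min = 08:59.
Soundcheck starts at 08:59 + 195 min = 12:14.
Soundcheck ends at 12:14 + 20 min = 12:34.
That matches the stated 12:34, so the schedule is consistent.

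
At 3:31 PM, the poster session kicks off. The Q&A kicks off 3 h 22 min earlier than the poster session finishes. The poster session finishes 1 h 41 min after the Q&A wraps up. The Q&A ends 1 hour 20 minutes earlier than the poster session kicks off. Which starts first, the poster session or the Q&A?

the Q&A

The Q&A ends at 3:31 PM − 80 min = 2:11 PM.
The poster session ends at 2:11 PM + 101 min = 3:52 PM.
The Q&A starts at 3:52 PM − 202 min = 12:30 PM.
The poster session starts at 3:31 PM and the Q&A starts at 12:30 PM, so the Q&A is first.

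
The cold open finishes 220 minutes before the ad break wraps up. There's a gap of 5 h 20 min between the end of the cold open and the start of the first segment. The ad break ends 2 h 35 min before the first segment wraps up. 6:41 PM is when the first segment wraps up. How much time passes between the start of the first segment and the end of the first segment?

The ad break ends at 6:41 PM − 155 min = 4:06 PM.
The cold open ends at 4:06 PM − 220 min = 12:26 PM.
The first segment starts at 12:26 PM + 320 min = 5:46 PM.
From 5:46 PM to 6:41 PM is 55 minutes.

55 minutes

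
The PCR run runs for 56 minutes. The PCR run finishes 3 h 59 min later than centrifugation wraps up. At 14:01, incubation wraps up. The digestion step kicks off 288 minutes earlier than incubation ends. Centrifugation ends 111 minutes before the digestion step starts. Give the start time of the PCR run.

The digestion step starts at 14:01 − 288 min = 09:13.
Centrifugation ends at 09:13 − 111 min = 07:22.
The PCR run ends at 07:22 + 239 min = 11:21.
The PCR run starts at 11:21 − 56 min = 10:25.

10:25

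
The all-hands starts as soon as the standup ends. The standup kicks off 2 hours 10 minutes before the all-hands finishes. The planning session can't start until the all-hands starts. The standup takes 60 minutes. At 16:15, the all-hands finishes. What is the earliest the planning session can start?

The standup starts at 16:15 − 130 min = 14:05.
The standup ends at 14:05 + 60 min = 15:05.
So the all-hands starts at 15:05.
The planning session is bounded by the all-hands, so the earliest it can start is 15:05.

15:05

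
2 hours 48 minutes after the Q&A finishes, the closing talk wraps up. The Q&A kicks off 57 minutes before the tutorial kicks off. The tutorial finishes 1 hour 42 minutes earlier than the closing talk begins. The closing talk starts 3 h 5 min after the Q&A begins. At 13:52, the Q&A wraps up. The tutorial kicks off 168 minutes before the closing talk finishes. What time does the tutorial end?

The closing talk ends at 13:52 + 168 min = 16:40.
The tutorial starts at 16:40 − 168 min = 13:52.
The Q&A starts at 13:52 − 57 min = 12:55.
The closing talk starts at 12:55 + 185 min = 16:00.
The tutorial ends at 16:00 − 102 min = 14:18.

14:18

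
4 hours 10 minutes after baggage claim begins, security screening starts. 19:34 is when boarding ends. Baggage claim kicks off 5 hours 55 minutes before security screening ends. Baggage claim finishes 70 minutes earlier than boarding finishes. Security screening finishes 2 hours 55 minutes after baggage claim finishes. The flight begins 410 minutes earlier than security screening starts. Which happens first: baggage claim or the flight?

Baggage claim ends at 19:34 − 70 min = 18:24.
Security screening ends at 18:24 + 175 min = 21:19.
Baggage claim starts at 21:19 − 355 min = 15:24.
Security screening starts at 15:24 + 250 min = 19:34.
The flight starts at 19:34 − 410 min = 12:44.
Baggage claim starts at 15:24 and the flight starts at 12:44, so the flight is first.

the flight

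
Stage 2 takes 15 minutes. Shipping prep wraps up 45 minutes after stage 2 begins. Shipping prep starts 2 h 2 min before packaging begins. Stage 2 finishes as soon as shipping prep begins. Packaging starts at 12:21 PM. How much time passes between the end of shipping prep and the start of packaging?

Shipping prep starts at 12:21 PM − 122 min = 10:19 AM.
So stage 2 ends at 10:19 AM.
Stage 2 starts at 10:19 AM − 15 min = 10:04 AM.
Shipping prep ends at 10:04 AM + 45 min = 10:49 AM.
From 10:49 AM to 12:21 PM is 1 h 32 min.

1 h 32 min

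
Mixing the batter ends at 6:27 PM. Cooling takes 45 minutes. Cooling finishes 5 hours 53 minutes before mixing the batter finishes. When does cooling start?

Cooling ends at 6:27 PM − 353 min = 12:34 PM.
Cooling starts at 12:34 PM − 45 min = 11:49 AM.

11:49 AM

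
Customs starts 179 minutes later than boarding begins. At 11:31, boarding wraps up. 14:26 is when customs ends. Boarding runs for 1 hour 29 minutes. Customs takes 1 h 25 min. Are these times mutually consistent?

Boarding starts at 11:31 − 89 min = 10:02.
Customs starts at 10:02 + 179 min = 13:01.
Customs ends at 13:01 + 85 min = 14:26.
That matches the stated 14:26, so the schedule is consistent.

Yes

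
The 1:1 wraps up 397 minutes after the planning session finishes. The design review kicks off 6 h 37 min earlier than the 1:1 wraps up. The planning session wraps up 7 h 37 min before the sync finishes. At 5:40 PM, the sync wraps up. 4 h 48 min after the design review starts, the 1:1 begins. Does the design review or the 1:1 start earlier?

the design review

The planning session ends at 5:40 PM − 457 min = 10:03 AM.
The 1:1 ends at 10:03 AM + 397 min = 4:40 PM.
The design review starts at 4:40 PM − 397 min = 10:03 AM.
The 1:1 starts at 10:03 AM + 288 min = 2:51 PM.
The design review starts at 10:03 AM and the 1:1 starts at 2:51 PM, so the design review is first.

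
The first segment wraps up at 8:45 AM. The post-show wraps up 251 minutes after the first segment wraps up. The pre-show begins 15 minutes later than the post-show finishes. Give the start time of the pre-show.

1:11 PM

The post-show ends at 8:45 AM + 251 min = 12:56 PM.
The pre-show starts at 12:56 PM + 15 min = 1:11 PM.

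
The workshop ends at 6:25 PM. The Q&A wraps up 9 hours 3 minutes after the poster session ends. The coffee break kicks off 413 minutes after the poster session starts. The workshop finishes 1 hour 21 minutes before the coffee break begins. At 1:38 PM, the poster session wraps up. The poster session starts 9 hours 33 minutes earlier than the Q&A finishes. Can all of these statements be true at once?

The Q&A ends at 1:38 PM + 543 min = 10:41 PM.
The poster session starts at 10:41 PM − 573 min = 1:08 PM.
The coffee break starts at 1:08 PM + 413 min = 8:01 PM.
The workshop ends at 8:01 PM − 81 min = 6:40 PM.
But the workshop is also said to end at 6:25 PM — a 15-minute conflict.

No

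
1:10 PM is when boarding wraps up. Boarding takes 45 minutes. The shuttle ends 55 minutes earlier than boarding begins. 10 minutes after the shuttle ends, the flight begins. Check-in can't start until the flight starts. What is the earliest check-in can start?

Boarding starts at 1:10 PM − 45 min = 12:25 PM.
The shuttle ends at 12:25 PM − 55 min = 11:30 AM.
The flight starts at 11:30 AM + 10 min = 11:40 AM.
Check-in is bounded by the flight, so the earliest it can start is 11:40 AM.

11:40 AM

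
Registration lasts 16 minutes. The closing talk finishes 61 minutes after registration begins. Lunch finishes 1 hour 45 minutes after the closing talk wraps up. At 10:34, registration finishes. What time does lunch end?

Registration starts at 10:34 − 16 min = 10:18.
The closing talk ends at 10:18 + 61 min = 11:19.
Lunch ends at 11:19 + 105 min = 13:04.

13:04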